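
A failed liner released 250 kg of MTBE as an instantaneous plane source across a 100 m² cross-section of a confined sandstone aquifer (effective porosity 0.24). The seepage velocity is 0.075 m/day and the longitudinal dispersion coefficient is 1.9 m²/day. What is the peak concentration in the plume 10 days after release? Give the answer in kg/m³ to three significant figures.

0.674 kg/m³

The peak of an instantaneous 1D plume sits at x = vt; there the Gaussian factor is 1 and C_max = M/(n_e·A·√(4πDt)), where n_e·A is the pore area the mass is dissolved in.
√(4πDt) = √(4π × 1.9 × 10) = 15.45 m, so C_max = 250/(0.24 × 100 × 15.45) = 0.674 kg/m³.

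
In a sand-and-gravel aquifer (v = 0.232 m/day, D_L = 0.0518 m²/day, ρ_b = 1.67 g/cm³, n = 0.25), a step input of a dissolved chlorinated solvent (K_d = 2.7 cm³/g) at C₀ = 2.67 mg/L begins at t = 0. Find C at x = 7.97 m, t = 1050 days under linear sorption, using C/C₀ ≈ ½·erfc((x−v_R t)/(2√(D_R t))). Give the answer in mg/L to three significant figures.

2.61 mg/L

Retardation factor R = 1 + ρ_b·K_d/n = 1 + 1.67 × 2.7/0.25 = 19.04.
Sorption retards both mechanisms: v_R = v/R = 0.01218 m/day, D_R = D/R = 0.002721 m²/day.
v_R·t = 0.01218 × 1050 = 12.789 m; 2√(D_R t) = 3.381 m; argument = (7.97 − 12.789)/3.381 = -1.425.
C = C₀ × ½·erfc(-1.425) = 2.67 × 0.9781 = 2.61 mg/L.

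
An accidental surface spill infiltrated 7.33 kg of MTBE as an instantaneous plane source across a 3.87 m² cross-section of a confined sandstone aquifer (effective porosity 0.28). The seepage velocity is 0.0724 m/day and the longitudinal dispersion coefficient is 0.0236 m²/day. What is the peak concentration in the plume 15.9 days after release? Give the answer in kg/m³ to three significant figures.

The peak of an instantaneous 1D plume sits at x = vt; there the Gaussian factor is 1 and C_max = M/(n_e·A·√(4πDt)), where n_e·A is the pore area the mass is dissolved in.
√(4πDt) = √(4π × 0.0236 × 15.9) = 2.171 m, so C_max = 7.33/(0.28 × 3.87 × 2.171) = 3.12 kg/m³.

3.12 kg/m³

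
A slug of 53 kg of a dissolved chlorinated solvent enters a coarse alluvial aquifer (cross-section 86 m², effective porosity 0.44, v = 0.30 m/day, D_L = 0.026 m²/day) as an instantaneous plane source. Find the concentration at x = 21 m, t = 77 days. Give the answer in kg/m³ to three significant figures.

0.161 kg/m³

For an instantaneous plane source, C(x,t) = M/(n_e·A·√(4πDt)) · exp(−(x−vt)²/(4Dt)), with n_e·A the pore (flow) area.
Plume center vt = 0.30 × 77 = 23.1 m, so the well at 21 m is 2.1 m upgradient of the peak.
√(4πDt) = 5.016 m, giving peak height M/(n_e·A·√(4πDt)) = 53/(0.44 × 86 × 5.016) = 0.2792 kg/m³.
(x−vt)²/(4Dt) = (-2.1)²/(4 × 0.026 × 77) = 0.5507; exp(−0.5507) = 0.5765.
C = 0.2792 × 0.5765 = 0.161 kg/m³.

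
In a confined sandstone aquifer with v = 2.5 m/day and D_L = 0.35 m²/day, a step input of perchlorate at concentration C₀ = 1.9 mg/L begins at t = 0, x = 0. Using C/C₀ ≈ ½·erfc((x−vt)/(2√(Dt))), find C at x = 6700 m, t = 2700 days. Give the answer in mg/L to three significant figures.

1.66 mg/L

For a continuous step input, C/C₀ ≈ ½·erfc((x−vt)/(2√(Dt))).
vt = 2.5 × 2700 = 6750 m and 2√(Dt) = 2√(0.35 × 2700) = 61.48 m.
Argument (x−vt)/(2√(Dt)) = (6700 − 6750)/61.48 = -0.8133; ½·erfc(-0.8133) = 0.8750.
C = 1.9 × 0.8750 = 1.66 mg/L.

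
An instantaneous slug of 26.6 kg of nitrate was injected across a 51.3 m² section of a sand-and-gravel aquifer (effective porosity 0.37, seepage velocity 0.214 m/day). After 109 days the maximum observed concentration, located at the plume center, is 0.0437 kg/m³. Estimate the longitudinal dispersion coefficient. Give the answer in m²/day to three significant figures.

At the plume center C_max = M/(n_e·A·√(4πDt)), so D = M²/(4πt·(n_e·A·C_max)²).
n_e·A·C_max = 0.37 × 51.3 × 0.0437 = 0.8295 kg/m.
D = 26.6²/(4π × 109 × 0.8295²) = 0.751 m²/day.

0.751 m²/day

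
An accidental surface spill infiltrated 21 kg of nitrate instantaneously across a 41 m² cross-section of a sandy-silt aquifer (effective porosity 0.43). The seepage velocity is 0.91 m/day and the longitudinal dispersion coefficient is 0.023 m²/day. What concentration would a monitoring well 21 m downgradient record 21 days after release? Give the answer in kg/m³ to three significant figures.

0.0761 kg/m³

For an instantaneous plane source, C(x,t) = M/(n_e·A·√(4πDt)) · exp(−(x−vt)²/(4Dt)), with n_e·A the pore (flow) area.
Plume center vt = 0.91 × 21 = 19.11 m, so the well at 21 m is 1.89 m downgradient of the peak.
√(4πDt) = 2.464 m, giving peak height M/(n_e·A·√(4πDt)) = 21/(0.43 × 41 × 2.464) = 0.4834 kg/m³.
(x−vt)²/(4Dt) = (1.89)²/(4 × 0.023 × 21) = 1.849; exp(−1.849) = 0.1574.
C = 0.4834 × 0.1574 = 0.0761 kg/m³.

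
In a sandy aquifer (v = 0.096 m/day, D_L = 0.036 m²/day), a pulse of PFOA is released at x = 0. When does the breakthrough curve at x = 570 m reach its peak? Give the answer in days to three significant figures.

5930 days

For the 1D instantaneous-source solution, setting ∂C/∂t = 0 at fixed x gives v²t² + 2Dt − x² = 0, so t = (√(D² + v²x²) − D)/v².
√(D² + v²x²) = √(0.036² + 0.096² × 570²) = 54.72; v² = 0.009216.
t = (54.72 − 0.036)/0.009216 = 5930 days (vs. the pure-advection estimate x/v = 5940 d).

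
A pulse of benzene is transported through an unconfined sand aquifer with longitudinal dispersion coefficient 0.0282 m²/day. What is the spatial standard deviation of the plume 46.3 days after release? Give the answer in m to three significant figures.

1.62 m

Dispersive spreading gives a Gaussian with σ² = 2Dt; advection only shifts the center.
σ = √(2 × 0.0282 × 46.3) = 1.62 m.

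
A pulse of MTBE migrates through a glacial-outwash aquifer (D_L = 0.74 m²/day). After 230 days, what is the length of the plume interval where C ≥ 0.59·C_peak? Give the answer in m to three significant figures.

37.9 m

The plume is Gaussian with σ = √(2Dt) = √(2 × 0.74 × 230) = 18.45 m.
C/C_peak = exp(−Δx²/(2σ²)) = 0.59 ⇒ Δx = σ·√(−2 ln 0.59) = 18.45 × 1.027 = 18.95 m.
Width = 2Δx = 37.9 m.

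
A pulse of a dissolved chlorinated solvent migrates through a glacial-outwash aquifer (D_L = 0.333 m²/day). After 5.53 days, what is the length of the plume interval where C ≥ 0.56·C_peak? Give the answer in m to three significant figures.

4.13 m

The plume is Gaussian with σ = √(2Dt) = √(2 × 0.333 × 5.53) = 1.919 m.
C/C_peak = exp(−Δx²/(2σ²)) = 0.56 ⇒ Δx = σ·√(−2 ln 0.56) = 1.919 × 1.077 = 2.067 m.
Width = 2Δx = 4.13 m.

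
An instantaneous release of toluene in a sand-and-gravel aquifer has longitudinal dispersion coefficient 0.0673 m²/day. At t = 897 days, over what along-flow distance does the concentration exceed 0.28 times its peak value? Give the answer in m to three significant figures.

35.1 m

The plume is Gaussian with σ = √(2Dt) = √(2 × 0.0673 × 897) = 10.99 m.
C/C_peak = exp(−Δx²/(2σ²)) = 0.28 ⇒ Δx = σ·√(−2 ln 0.28) = 10.99 × 1.596 = 17.54 m.
Width = 2Δx = 35.1 m.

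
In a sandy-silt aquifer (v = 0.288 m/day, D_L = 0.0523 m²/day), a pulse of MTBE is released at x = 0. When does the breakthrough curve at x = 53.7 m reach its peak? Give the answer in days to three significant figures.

For the 1D instantaneous-source solution, setting ∂C/∂t = 0 at fixed x gives v²t² + 2Dt − x² = 0, so t = (√(D² + v²x²) − D)/v².
√(D² + v²x²) = √(0.0523² + 0.288² × 53.7²) = 15.47; v² = 0.082944.
t = (15.47 − 0.0523)/0.082944 = 186 days (vs. the pure-advection estimate x/v = 186 d).

186 days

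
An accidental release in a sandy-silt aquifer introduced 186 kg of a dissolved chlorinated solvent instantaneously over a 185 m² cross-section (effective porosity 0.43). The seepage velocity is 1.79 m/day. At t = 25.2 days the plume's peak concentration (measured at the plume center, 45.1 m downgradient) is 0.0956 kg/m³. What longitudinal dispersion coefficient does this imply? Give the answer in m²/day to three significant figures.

At the plume center C_max = M/(n_e·A·√(4πDt)), so D = M²/(4πt·(n_e·A·C_max)²).
n_e·A·C_max = 0.43 × 185 × 0.0956 = 7.605 kg/m.
D = 186²/(4π × 25.2 × 7.605²) = 1.89 m²/day.

1.89 m²/day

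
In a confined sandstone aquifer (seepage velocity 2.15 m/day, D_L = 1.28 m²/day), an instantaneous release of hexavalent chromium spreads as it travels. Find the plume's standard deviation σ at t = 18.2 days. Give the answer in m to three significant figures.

6.83 m

Dispersive spreading gives a Gaussian with σ² = 2Dt; advection only shifts the center.
σ = √(2 × 1.28 × 18.2) = 6.83 m.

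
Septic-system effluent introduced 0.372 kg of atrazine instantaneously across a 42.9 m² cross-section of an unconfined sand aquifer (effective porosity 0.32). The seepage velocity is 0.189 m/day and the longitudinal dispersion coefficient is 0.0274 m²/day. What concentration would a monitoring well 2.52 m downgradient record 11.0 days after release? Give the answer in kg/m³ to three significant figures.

For an instantaneous plane source, C(x,t) = M/(n_e·A·√(4πDt)) · exp(−(x−vt)²/(4Dt)), with n_e·A the pore (flow) area.
Plume center vt = 0.189 × 11.0 = 2.079 m, so the well at 2.52 m is 0.441 m downgradient of the peak.
√(4πDt) = 1.946 m, giving peak height M/(n_e·A·√(4πDt)) = 0.372/(0.32 × 42.9 × 1.946) = 0.01392 kg/m³.
(x−vt)²/(4Dt) = (0.441)²/(4 × 0.0274 × 11.0) = 0.1613; exp(−0.1613) = 0.8510.
C = 0.01392 × 0.8510 = 0.0118 kg/m³.

0.0118 kg/m³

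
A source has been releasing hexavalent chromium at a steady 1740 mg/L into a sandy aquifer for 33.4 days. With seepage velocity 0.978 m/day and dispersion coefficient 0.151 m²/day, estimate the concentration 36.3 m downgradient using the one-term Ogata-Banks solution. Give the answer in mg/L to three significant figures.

220 mg/L

For a continuous step input, C/C₀ ≈ ½·erfc((x−vt)/(2√(Dt))).
vt = 0.978 × 33.4 = 32.6652 m and 2√(Dt) = 2√(0.151 × 33.4) = 4.492 m.
Argument (x−vt)/(2√(Dt)) = (36.3 − 32.6652)/4.492 = 0.8092; ½·erfc(0.8092) = 0.1262.
C = 1740 × 0.1262 = 220 mg/L.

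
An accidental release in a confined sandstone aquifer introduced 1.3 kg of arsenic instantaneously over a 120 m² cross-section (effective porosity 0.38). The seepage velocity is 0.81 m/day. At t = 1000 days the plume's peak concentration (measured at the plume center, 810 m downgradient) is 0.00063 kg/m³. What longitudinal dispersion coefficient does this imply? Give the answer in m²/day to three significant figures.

0.163 m²/day

At the plume center C_max = M/(n_e·A·√(4πDt)), so D = M²/(4πt·(n_e·A·C_max)²).
n_e·A·C_max = 0.38 × 120 × 0.00063 = 0.02873 kg/m.
D = 1.3²/(4π × 1000 × 0.02873²) = 0.163 m²/day.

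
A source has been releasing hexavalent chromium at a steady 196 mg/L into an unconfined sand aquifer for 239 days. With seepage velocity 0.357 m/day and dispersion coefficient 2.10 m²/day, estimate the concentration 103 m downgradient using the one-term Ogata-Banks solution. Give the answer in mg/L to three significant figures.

For a continuous step input, C/C₀ ≈ ½·erfc((x−vt)/(2√(Dt))).
vt = 0.357 × 239 = 85.323 m and 2√(Dt) = 2√(2.10 × 239) = 44.81 m.
Argument (x−vt)/(2√(Dt)) = (103 − 85.323)/44.81 = 0.3945; ½·erfc(0.3945) = 0.2885.
C = 196 × 0.2885 = 56.5 mg/L.

56.5 mg/L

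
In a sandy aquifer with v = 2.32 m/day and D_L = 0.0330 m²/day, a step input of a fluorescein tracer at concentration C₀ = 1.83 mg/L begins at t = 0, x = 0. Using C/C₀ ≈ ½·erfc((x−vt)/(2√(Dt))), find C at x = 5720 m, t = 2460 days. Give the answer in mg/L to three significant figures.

0.288 mg/L

For a continuous step input, C/C₀ ≈ ½·erfc((x−vt)/(2√(Dt))).
vt = 2.32 × 2460 = 5707.2 m and 2√(Dt) = 2√(0.0330 × 2460) = 18.02 m.
Argument (x−vt)/(2√(Dt)) = (5720 − 5707.2)/18.02 = 0.7103; ½·erfc(0.7103) = 0.1576.
C = 1.83 × 0.1576 = 0.288 mg/L.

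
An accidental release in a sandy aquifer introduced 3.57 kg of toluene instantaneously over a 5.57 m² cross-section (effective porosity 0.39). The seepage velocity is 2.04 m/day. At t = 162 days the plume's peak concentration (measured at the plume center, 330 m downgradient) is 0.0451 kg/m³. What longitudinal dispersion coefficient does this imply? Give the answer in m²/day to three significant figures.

At the plume center C_max = M/(n_e·A·√(4πDt)), so D = M²/(4πt·(n_e·A·C_max)²).
n_e·A·C_max = 0.39 × 5.57 × 0.0451 = 0.09797 kg/m.
D = 3.57²/(4π × 162 × 0.09797²) = 0.652 m²/day.

0.652 m²/day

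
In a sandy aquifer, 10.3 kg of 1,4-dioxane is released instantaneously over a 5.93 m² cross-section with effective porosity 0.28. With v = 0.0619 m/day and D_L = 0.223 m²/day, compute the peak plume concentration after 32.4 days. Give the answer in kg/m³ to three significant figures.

0.651 kg/m³

The peak of an instantaneous 1D plume sits at x = vt; there the Gaussian factor is 1 and C_max = M/(n_e·A·√(4πDt)), where n_e·A is the pore area the mass is dissolved in.
√(4πDt) = √(4π × 0.223 × 32.4) = 9.529 m, so C_max = 10.3/(0.28 × 5.93 × 9.529) = 0.651 kg/m³.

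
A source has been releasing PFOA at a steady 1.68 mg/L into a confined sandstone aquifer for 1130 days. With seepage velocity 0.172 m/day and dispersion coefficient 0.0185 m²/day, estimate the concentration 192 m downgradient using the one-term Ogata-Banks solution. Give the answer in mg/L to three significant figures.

For a continuous step input, C/C₀ ≈ ½·erfc((x−vt)/(2√(Dt))).
vt = 0.172 × 1130 = 194.36 m and 2√(Dt) = 2√(0.0185 × 1130) = 9.144 m.
Argument (x−vt)/(2√(Dt)) = (192 − 194.36)/9.144 = -0.2581; ½·erfc(-0.2581) = 0.6424.
C = 1.68 × 0.6424 = 1.08 mg/L.

1.08 mg/L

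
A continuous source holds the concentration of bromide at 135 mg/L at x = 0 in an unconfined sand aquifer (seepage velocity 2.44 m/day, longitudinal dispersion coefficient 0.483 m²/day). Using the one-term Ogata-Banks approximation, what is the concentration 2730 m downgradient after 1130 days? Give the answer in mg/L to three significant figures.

107 mg/L

For a continuous step input, C/C₀ ≈ ½·erfc((x−vt)/(2√(Dt))).
vt = 2.44 × 1130 = 2757.2 m and 2√(Dt) = 2√(0.483 × 1130) = 46.72 m.
Argument (x−vt)/(2√(Dt)) = (2730 − 2757.2)/46.72 = -0.5822; ½·erfc(-0.5822) = 0.7948.
C = 135 × 0.7948 = 107 mg/L.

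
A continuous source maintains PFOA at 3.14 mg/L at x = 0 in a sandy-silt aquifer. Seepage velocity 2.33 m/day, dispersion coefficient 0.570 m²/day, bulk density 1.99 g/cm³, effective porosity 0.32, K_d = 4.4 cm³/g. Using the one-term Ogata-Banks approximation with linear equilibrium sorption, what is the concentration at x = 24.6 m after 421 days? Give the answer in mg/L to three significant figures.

Retardation factor R = 1 + ρ_b·K_d/n = 1 + 1.99 × 4.4/0.32 = 28.36.
Sorption retards both mechanisms: v_R = v/R = 0.08216 m/day, D_R = D/R = 0.02010 m²/day.
v_R·t = 0.08216 × 421 = 34.58936 m; 2√(D_R t) = 5.818 m; argument = (24.6 − 34.58936)/5.818 = -1.717.
C = C₀ × ½·erfc(-1.717) = 3.14 × 0.9924 = 3.12 mg/L.

3.12 mg/L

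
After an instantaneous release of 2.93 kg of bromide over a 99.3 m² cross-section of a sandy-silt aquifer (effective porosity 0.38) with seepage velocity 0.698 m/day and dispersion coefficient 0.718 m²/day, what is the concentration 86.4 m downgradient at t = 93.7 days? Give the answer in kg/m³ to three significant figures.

For an instantaneous plane source, C(x,t) = M/(n_e·A·√(4πDt)) · exp(−(x−vt)²/(4Dt)), with n_e·A the pore (flow) area.
Plume center vt = 0.698 × 93.7 = 65.4026 m, so the well at 86.4 m is 20.9974 m downgradient of the peak.
√(4πDt) = 29.08 m, giving peak height M/(n_e·A·√(4πDt)) = 2.93/(0.38 × 99.3 × 29.08) = 0.002670 kg/m³.
(x−vt)²/(4Dt) = (20.9974)²/(4 × 0.718 × 93.7) = 1.638; exp(−1.638) = 0.1944.
C = 0.002670 × 0.1944 = 0.000519 kg/m³.

0.000519 kg/m³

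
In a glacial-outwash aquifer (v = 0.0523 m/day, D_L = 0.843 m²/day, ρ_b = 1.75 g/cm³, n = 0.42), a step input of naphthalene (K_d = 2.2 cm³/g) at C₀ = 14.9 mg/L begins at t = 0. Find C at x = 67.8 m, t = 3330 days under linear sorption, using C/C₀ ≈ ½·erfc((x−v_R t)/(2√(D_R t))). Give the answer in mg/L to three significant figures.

Retardation factor R = 1 + ρ_b·K_d/n = 1 + 1.75 × 2.2/0.42 = 10.17.
Sorption retards both mechanisms: v_R = v/R = 0.005143 m/day, D_R = D/R = 0.08289 m²/day.
v_R·t = 0.005143 × 3330 = 17.12619 m; 2√(D_R t) = 33.23 m; argument = (67.8 − 17.12619)/33.23 = 1.525.
C = C₀ × ½·erfc(1.525) = 14.9 × 0.01552 = 0.231 mg/L.

0.231 mg/L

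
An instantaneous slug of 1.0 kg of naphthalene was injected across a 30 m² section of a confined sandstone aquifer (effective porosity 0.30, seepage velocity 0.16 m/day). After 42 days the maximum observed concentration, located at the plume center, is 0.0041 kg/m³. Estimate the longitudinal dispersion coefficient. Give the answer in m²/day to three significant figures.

1.39 m²/day

At the plume center C_max = M/(n_e·A·√(4πDt)), so D = M²/(4πt·(n_e·A·C_max)²).
n_e·A·C_max = 0.30 × 30 × 0.0041 = 0.03690 kg/m.
D = 1.0²/(4π × 42 × 0.03690²) = 1.39 m²/day.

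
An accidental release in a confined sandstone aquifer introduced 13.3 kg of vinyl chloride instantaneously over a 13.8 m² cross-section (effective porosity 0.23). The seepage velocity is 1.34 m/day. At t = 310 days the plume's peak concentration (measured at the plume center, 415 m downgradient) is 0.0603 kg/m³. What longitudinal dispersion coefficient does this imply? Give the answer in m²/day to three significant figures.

1.24 m²/day

At the plume center C_max = M/(n_e·A·√(4πDt)), so D = M²/(4πt·(n_e·A·C_max)²).
n_e·A·C_max = 0.23 × 13.8 × 0.0603 = 0.1914 kg/m.
D = 13.3²/(4π × 310 × 0.1914²) = 1.24 m²/day.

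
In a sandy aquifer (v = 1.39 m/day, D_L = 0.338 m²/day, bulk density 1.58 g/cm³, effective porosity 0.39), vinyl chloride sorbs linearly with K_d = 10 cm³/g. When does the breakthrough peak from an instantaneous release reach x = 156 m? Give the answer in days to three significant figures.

4650 days

Retardation factor R = 1 + ρ_b·K_d/n = 1 + 1.58 × 10/0.39 = 41.51.
Sorption retards both mechanisms: v_R = v/R = 0.03349 m/day, D_R = D/R = 0.008143 m²/day.
Peak time from v_R²t² + 2D_R t − x² = 0: t = (√(D_R² + v_R²x²) − D_R)/v_R².
√(D_R² + v_R²x²) = √(0.008143² + 0.03349² × 156²) = 5.224; v_R² = 0.001122.
t = (5.224 − 0.008143)/0.001122 = 4650 days.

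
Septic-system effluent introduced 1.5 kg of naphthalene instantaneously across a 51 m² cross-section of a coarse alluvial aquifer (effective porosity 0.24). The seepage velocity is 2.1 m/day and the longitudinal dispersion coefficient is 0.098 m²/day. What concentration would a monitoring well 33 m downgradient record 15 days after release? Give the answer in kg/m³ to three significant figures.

0.0194 kg/m³

For an instantaneous plane source, C(x,t) = M/(n_e·A·√(4πDt)) · exp(−(x−vt)²/(4Dt)), with n_e·A the pore (flow) area.
Plume center vt = 2.1 × 15 = 31.5 m, so the well at 33 m is 1.5 m downgradient of the peak.
√(4πDt) = 4.298 m, giving peak height M/(n_e·A·√(4πDt)) = 1.5/(0.24 × 51 × 4.298) = 0.02851 kg/m³.
(x−vt)²/(4Dt) = (1.5)²/(4 × 0.098 × 15) = 0.3827; exp(−0.3827) = 0.6820.
C = 0.02851 × 0.6820 = 0.0194 kg/m³.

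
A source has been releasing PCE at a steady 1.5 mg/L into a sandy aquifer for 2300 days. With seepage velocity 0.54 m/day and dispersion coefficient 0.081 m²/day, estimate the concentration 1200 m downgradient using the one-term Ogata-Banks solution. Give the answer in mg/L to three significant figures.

For a continuous step input, C/C₀ ≈ ½·erfc((x−vt)/(2√(Dt))).
vt = 0.54 × 2300 = 1242 m and 2√(Dt) = 2√(0.081 × 2300) = 27.30 m.
Argument (x−vt)/(2√(Dt)) = (1200 − 1242)/27.30 = -1.538; ½·erfc(-1.538) = 0.9852.
C = 1.5 × 0.9852 = 1.48 mg/L.

1.48 mg/L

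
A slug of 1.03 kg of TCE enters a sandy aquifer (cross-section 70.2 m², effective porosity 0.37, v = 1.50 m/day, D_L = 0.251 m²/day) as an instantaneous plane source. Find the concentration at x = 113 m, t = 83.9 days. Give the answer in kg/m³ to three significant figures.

For an instantaneous plane source, C(x,t) = M/(n_e·A·√(4πDt)) · exp(−(x−vt)²/(4Dt)), with n_e·A the pore (flow) area.
Plume center vt = 1.50 × 83.9 = 125.85 m, so the well at 113 m is 12.85 m upgradient of the peak.
√(4πDt) = 16.27 m, giving peak height M/(n_e·A·√(4πDt)) = 1.03/(0.37 × 70.2 × 16.27) = 0.002437 kg/m³.
(x−vt)²/(4Dt) = (-12.85)²/(4 × 0.251 × 83.9) = 1.960; exp(−1.960) = 0.1409.
C = 0.002437 × 0.1409 = 0.000343 kg/m³.

0.000343 kg/m³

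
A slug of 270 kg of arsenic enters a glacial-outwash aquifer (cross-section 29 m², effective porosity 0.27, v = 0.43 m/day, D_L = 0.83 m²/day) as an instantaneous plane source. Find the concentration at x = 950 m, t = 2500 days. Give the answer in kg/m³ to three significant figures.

0.0325 kg/m³

For an instantaneous plane source, C(x,t) = M/(n_e·A·√(4πDt)) · exp(−(x−vt)²/(4Dt)), with n_e·A the pore (flow) area.
Plume center vt = 0.43 × 2500 = 1075 m, so the well at 950 m is 125 m upgradient of the peak.
√(4πDt) = 161.5 m, giving peak height M/(n_e·A·√(4πDt)) = 270/(0.27 × 29 × 161.5) = 0.2135 kg/m³.
(x−vt)²/(4Dt) = (-125)²/(4 × 0.83 × 2500) = 1.883; exp(−1.883) = 0.1521.
C = 0.2135 × 0.1521 = 0.0325 kg/m³.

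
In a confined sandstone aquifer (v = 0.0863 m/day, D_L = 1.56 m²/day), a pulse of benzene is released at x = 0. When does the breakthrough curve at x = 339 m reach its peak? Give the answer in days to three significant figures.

For the 1D instantaneous-source solution, setting ∂C/∂t = 0 at fixed x gives v²t² + 2Dt − x² = 0, so t = (√(D² + v²x²) − D)/v².
√(D² + v²x²) = √(1.56² + 0.0863² × 339²) = 29.30; v² = 0.00744769.
t = (29.30 − 1.56)/0.00744769 = 3720 days (vs. the pure-advection estimate x/v = 3930 d).

3720 days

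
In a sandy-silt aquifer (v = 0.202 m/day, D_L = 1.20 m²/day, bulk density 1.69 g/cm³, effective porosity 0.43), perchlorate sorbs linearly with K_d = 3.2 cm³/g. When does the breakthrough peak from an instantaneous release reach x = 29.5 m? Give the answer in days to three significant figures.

Retardation factor R = 1 + ρ_b·K_d/n = 1 + 1.69 × 3.2/0.43 = 13.58.
Sorption retards both mechanisms: v_R = v/R = 0.01487 m/day, D_R = D/R = 0.08837 m²/day.
Peak time from v_R²t² + 2D_R t − x² = 0: t = (√(D_R² + v_R²x²) − D_R)/v_R².
√(D_R² + v_R²x²) = √(0.08837² + 0.01487² × 29.5²) = 0.4475; v_R² = 0.0002211.
t = (0.4475 − 0.08837)/0.0002211 = 1620 days.

1620 days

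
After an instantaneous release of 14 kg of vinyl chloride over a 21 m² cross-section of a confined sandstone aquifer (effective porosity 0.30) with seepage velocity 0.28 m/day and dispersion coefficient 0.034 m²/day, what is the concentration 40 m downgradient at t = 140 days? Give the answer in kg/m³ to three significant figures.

For an instantaneous plane source, C(x,t) = M/(n_e·A·√(4πDt)) · exp(−(x−vt)²/(4Dt)), with n_e·A the pore (flow) area.
Plume center vt = 0.28 × 140 = 39.2 m, so the well at 40 m is 0.8 m downgradient of the peak.
√(4πDt) = 7.734 m, giving peak height M/(n_e·A·√(4πDt)) = 14/(0.30 × 21 × 7.734) = 0.2873 kg/m³.
(x−vt)²/(4Dt) = (0.8)²/(4 × 0.034 × 140) = 0.03361; exp(−0.03361) = 0.9669.
C = 0.2873 × 0.9669 = 0.278 kg/m³.

0.278 kg/m³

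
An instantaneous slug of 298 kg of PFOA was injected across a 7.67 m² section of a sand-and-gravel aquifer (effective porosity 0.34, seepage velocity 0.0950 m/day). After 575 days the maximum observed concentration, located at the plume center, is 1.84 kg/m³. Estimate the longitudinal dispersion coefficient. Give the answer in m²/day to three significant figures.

0.534 m²/day

At the plume center C_max = M/(n_e·A·√(4πDt)), so D = M²/(4πt·(n_e·A·C_max)²).
n_e·A·C_max = 0.34 × 7.67 × 1.84 = 4.798 kg/m.
D = 298²/(4π × 575 × 4.798²) = 0.534 m²/day.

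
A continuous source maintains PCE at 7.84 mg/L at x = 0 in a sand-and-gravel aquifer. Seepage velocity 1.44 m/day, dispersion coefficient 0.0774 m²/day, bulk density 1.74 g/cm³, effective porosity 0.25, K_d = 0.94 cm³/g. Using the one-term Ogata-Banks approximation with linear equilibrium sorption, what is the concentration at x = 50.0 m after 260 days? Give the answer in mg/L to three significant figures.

Retardation factor R = 1 + ρ_b·K_d/n = 1 + 1.74 × 0.94/0.25 = 7.542.
Sorption retards both mechanisms: v_R = v/R = 0.1909 m/day, D_R = D/R = 0.01026 m²/day.
v_R·t = 0.1909 × 260 = 49.634 m; 2√(D_R t) = 3.267 m; argument = (50.0 − 49.634)/3.267 = 0.1120.
C = C₀ × ½·erfc(0.1120) = 7.84 × 0.4371 = 3.43 mg/L.

3.43 mg/L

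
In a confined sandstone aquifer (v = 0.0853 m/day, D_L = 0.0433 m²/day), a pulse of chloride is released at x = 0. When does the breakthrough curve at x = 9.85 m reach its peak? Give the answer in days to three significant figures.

For the 1D instantaneous-source solution, setting ∂C/∂t = 0 at fixed x gives v²t² + 2Dt − x² = 0, so t = (√(D² + v²x²) − D)/v².
√(D² + v²x²) = √(0.0433² + 0.0853² × 9.85²) = 0.8413; v² = 0.00727609.
t = (0.8413 − 0.0433)/0.00727609 = 110 days (vs. the pure-advection estimate x/v = 115 d).

110 days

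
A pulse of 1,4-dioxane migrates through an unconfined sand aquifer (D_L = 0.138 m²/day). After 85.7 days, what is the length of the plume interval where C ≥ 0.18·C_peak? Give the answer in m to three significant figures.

18.0 m

The plume is Gaussian with σ = √(2Dt) = √(2 × 0.138 × 85.7) = 4.863 m.
C/C_peak = exp(−Δx²/(2σ²)) = 0.18 ⇒ Δx = σ·√(−2 ln 0.18) = 4.863 × 1.852 = 9.006 m.
Width = 2Δx = 18.0 m.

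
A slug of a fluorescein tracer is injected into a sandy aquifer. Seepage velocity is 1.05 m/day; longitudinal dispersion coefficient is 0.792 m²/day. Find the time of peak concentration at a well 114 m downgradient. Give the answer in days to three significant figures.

For the 1D instantaneous-source solution, setting ∂C/∂t = 0 at fixed x gives v²t² + 2Dt − x² = 0, so t = (√(D² + v²x²) − D)/v².
√(D² + v²x²) = √(0.792² + 1.05² × 114²) = 119.7; v² = 1.1025.
t = (119.7 − 0.792)/1.1025 = 108 days (vs. the pure-advection estimate x/v = 109 d).

108 days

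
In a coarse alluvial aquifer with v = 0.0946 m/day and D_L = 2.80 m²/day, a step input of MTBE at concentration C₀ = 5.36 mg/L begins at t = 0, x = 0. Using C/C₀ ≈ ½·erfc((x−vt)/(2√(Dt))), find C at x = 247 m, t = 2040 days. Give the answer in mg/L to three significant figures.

For a continuous step input, C/C₀ ≈ ½·erfc((x−vt)/(2√(Dt))).
vt = 0.0946 × 2040 = 192.984 m and 2√(Dt) = 2√(2.80 × 2040) = 151.2 m.
Argument (x−vt)/(2√(Dt)) = (247 − 192.984)/151.2 = 0.3572; ½·erfc(0.3572) = 0.3067.
C = 5.36 × 0.3067 = 1.64 mg/L.

1.64 mg/L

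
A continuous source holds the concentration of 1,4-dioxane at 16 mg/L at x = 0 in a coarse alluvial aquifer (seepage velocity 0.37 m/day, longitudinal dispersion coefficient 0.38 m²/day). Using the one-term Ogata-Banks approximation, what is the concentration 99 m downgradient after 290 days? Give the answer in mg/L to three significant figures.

11.4 mg/L

For a continuous step input, C/C₀ ≈ ½·erfc((x−vt)/(2√(Dt))).
vt = 0.37 × 290 = 107.3 m and 2√(Dt) = 2√(0.38 × 290) = 21.00 m.
Argument (x−vt)/(2√(Dt)) = (99 − 107.3)/21.00 = -0.3952; ½·erfc(-0.3952) = 0.7119.
C = 16 × 0.7119 = 11.4 mg/L.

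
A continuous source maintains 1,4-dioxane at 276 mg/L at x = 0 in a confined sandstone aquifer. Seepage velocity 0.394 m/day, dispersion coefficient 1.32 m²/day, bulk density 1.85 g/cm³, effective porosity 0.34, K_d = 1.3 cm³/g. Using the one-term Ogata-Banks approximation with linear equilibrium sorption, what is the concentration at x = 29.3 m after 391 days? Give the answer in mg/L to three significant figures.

Retardation factor R = 1 + ρ_b·K_d/n = 1 + 1.85 × 1.3/0.34 = 8.074.
Sorption retards both mechanisms: v_R = v/R = 0.04880 m/day, D_R = D/R = 0.1635 m²/day.
v_R·t = 0.04880 × 391 = 19.0808 m; 2√(D_R t) = 15.99 m; argument = (29.3 − 19.0808)/15.99 = 0.6391.
C = C₀ × ½·erfc(0.6391) = 276 × 0.1830 = 50.5 mg/L.

50.5 mg/L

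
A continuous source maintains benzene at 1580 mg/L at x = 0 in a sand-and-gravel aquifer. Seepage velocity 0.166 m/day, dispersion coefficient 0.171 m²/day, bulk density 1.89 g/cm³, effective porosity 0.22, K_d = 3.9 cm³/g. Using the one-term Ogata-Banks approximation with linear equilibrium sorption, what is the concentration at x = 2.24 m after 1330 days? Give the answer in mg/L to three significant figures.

Retardation factor R = 1 + ρ_b·K_d/n = 1 + 1.89 × 3.9/0.22 = 34.50.
Sorption retards both mechanisms: v_R = v/R = 0.004812 m/day, D_R = D/R = 0.004957 m²/day.
v_R·t = 0.004812 × 1330 = 6.39996 m; 2√(D_R t) = 5.135 m; argument = (2.24 − 6.39996)/5.135 = -0.8101.
C = C₀ × ½·erfc(-0.8101) = 1580 × 0.8740 = 1380 mg/L.

1380 mg/L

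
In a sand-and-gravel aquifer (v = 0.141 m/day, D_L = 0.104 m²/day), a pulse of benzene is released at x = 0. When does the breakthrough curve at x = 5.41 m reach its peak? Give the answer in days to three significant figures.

For the 1D instantaneous-source solution, setting ∂C/∂t = 0 at fixed x gives v²t² + 2Dt − x² = 0, so t = (√(D² + v²x²) − D)/v².
√(D² + v²x²) = √(0.104² + 0.141² × 5.41²) = 0.7699; v² = 0.019881.
t = (0.7699 − 0.104)/0.019881 = 33.5 days (vs. the pure-advection estimate x/v = 38.4 d).

33.5 days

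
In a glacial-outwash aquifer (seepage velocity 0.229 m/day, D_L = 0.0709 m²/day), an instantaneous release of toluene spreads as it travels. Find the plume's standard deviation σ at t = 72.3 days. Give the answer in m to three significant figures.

Dispersive spreading gives a Gaussian with σ² = 2Dt; advection only shifts the center.
σ = √(2 × 0.0709 × 72.3) = 3.20 m.

3.20 m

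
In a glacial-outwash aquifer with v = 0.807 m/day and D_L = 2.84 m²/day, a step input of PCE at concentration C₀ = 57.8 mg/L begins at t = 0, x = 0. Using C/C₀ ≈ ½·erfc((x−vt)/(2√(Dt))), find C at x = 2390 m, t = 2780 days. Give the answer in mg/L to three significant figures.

7.04 mg/L

For a continuous step input, C/C₀ ≈ ½·erfc((x−vt)/(2√(Dt))).
vt = 0.807 × 2780 = 2243.46 m and 2√(Dt) = 2√(2.84 × 2780) = 177.7 m.
Argument (x−vt)/(2√(Dt)) = (2390 − 2243.46)/177.7 = 0.8246; ½·erfc(0.8246) = 0.1218.
C = 57.8 × 0.1218 = 7.04 mg/L.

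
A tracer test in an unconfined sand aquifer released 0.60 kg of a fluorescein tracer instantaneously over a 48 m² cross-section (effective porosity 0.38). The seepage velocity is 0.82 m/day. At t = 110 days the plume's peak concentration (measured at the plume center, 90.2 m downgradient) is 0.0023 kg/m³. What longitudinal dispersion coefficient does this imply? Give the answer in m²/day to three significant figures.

At the plume center C_max = M/(n_e·A·√(4πDt)), so D = M²/(4πt·(n_e·A·C_max)²).
n_e·A·C_max = 0.38 × 48 × 0.0023 = 0.04195 kg/m.
D = 0.60²/(4π × 110 × 0.04195²) = 0.148 m²/day.

0.148 m²/day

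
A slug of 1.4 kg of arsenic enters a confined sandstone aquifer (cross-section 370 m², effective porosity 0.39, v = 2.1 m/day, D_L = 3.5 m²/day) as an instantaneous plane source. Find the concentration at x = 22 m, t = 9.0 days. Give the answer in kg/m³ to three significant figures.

0.000452 kg/m³

For an instantaneous plane source, C(x,t) = M/(n_e·A·√(4πDt)) · exp(−(x−vt)²/(4Dt)), with n_e·A the pore (flow) area.
Plume center vt = 2.1 × 9.0 = 18.9 m, so the well at 22 m is 3.1 m downgradient of the peak.
√(4πDt) = 19.90 m, giving peak height M/(n_e·A·√(4πDt)) = 1.4/(0.39 × 370 × 19.90) = 0.0004875 kg/m³.
(x−vt)²/(4Dt) = (3.1)²/(4 × 3.5 × 9.0) = 0.07627; exp(−0.07627) = 0.9266.
C = 0.0004875 × 0.9266 = 0.000452 kg/m³.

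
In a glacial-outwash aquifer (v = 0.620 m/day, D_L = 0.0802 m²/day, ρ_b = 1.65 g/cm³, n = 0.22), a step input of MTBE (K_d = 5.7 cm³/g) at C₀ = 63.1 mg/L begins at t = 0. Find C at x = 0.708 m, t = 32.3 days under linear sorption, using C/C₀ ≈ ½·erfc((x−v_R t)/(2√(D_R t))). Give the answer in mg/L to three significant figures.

Retardation factor R = 1 + ρ_b·K_d/n = 1 + 1.65 × 5.7/0.22 = 43.75.
Sorption retards both mechanisms: v_R = v/R = 0.01417 m/day, D_R = D/R = 0.001833 m²/day.
v_R·t = 0.01417 × 32.3 = 0.457691 m; 2√(D_R t) = 0.4866 m; argument = (0.708 − 0.457691)/0.4866 = 0.5144.
C = C₀ × ½·erfc(0.5144) = 63.1 × 0.2335 = 14.7 mg/L.

14.7 mg/L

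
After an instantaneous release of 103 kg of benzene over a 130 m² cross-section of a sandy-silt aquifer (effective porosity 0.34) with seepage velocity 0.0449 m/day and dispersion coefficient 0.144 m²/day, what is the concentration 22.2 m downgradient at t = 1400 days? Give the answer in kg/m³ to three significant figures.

0.00596 kg/m³

For an instantaneous plane source, C(x,t) = M/(n_e·A·√(4πDt)) · exp(−(x−vt)²/(4Dt)), with n_e·A the pore (flow) area.
Plume center vt = 0.0449 × 1400 = 62.86 m, so the well at 22.2 m is 40.66 m upgradient of the peak.
√(4πDt) = 50.33 m, giving peak height M/(n_e·A·√(4πDt)) = 103/(0.34 × 130 × 50.33) = 0.04630 kg/m³.
(x−vt)²/(4Dt) = (-40.66)²/(4 × 0.144 × 1400) = 2.050; exp(−2.050) = 0.1287.
C = 0.04630 × 0.1287 = 0.00596 kg/m³.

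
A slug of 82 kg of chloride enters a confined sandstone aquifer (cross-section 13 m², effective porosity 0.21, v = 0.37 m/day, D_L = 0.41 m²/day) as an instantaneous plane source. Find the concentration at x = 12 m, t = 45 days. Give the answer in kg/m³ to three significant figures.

1.47 kg/m³

For an instantaneous plane source, C(x,t) = M/(n_e·A·√(4πDt)) · exp(−(x−vt)²/(4Dt)), with n_e·A the pore (flow) area.
Plume center vt = 0.37 × 45 = 16.65 m, so the well at 12 m is 4.65 m upgradient of the peak.
√(4πDt) = 15.23 m, giving peak height M/(n_e·A·√(4πDt)) = 82/(0.21 × 13 × 15.23) = 1.972 kg/m³.
(x−vt)²/(4Dt) = (-4.65)²/(4 × 0.41 × 45) = 0.2930; exp(−0.2930) = 0.7460.
C = 1.972 × 0.7460 = 1.47 kg/m³.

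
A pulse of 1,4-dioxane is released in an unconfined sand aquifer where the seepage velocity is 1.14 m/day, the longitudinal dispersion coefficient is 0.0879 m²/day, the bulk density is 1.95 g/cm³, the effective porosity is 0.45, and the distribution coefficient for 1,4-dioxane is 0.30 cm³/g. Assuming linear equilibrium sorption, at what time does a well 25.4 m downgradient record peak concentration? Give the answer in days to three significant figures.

51.1 days

Retardation factor R = 1 + ρ_b·K_d/n = 1 + 1.95 × 0.30/0.45 = 2.300.
Sorption retards both mechanisms: v_R = v/R = 0.4957 m/day, D_R = D/R = 0.03822 m²/day.
Peak time from v_R²t² + 2D_R t − x² = 0: t = (√(D_R² + v_R²x²) − D_R)/v_R².
√(D_R² + v_R²x²) = √(0.03822² + 0.4957² × 25.4²) = 12.59; v_R² = 0.2457.
t = (12.59 − 0.03822)/0.2457 = 51.1 days.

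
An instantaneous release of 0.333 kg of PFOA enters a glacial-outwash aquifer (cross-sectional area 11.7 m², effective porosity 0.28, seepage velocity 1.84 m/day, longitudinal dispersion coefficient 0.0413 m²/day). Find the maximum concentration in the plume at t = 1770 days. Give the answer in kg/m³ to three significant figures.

The peak of an instantaneous 1D plume sits at x = vt; there the Gaussian factor is 1 and C_max = M/(n_e·A·√(4πDt)), where n_e·A is the pore area the mass is dissolved in.
√(4πDt) = √(4π × 0.0413 × 1770) = 30.31 m, so C_max = 0.333/(0.28 × 11.7 × 30.31) = 0.00335 kg/m³.

0.00335 kg/m³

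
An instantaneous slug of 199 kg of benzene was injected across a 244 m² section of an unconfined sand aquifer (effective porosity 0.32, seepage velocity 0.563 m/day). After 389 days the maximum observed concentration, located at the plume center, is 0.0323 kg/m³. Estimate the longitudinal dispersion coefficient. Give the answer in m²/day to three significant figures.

At the plume center C_max = M/(n_e·A·√(4πDt)), so D = M²/(4πt·(n_e·A·C_max)²).
n_e·A·C_max = 0.32 × 244 × 0.0323 = 2.522 kg/m.
D = 199²/(4π × 389 × 2.522²) = 1.27 m²/day.

1.27 m²/day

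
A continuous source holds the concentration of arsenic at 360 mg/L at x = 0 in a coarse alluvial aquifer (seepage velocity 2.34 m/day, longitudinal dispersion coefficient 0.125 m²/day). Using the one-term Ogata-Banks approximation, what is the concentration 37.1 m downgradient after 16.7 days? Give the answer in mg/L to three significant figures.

300 mg/L

For a continuous step input, C/C₀ ≈ ½·erfc((x−vt)/(2√(Dt))).
vt = 2.34 × 16.7 = 39.078 m and 2√(Dt) = 2√(0.125 × 16.7) = 2.890 m.
Argument (x−vt)/(2√(Dt)) = (37.1 − 39.078)/2.890 = -0.6844; ½·erfc(-0.6844) = 0.8334.
C = 360 × 0.8334 = 300 mg/L.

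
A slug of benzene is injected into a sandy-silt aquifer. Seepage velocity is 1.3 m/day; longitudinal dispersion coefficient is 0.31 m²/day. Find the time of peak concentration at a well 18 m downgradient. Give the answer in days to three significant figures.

For the 1D instantaneous-source solution, setting ∂C/∂t = 0 at fixed x gives v²t² + 2Dt − x² = 0, so t = (√(D² + v²x²) − D)/v².
√(D² + v²x²) = √(0.31² + 1.3² × 18²) = 23.40; v² = 1.69.
t = (23.40 − 0.31)/1.69 = 13.7 days (vs. the pure-advection estimate x/v = 13.8 d).

13.7 days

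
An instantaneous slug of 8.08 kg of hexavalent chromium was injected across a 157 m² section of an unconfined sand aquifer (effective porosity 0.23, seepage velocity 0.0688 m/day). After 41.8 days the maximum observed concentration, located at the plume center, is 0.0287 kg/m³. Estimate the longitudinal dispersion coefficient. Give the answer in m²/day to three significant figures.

At the plume center C_max = M/(n_e·A·√(4πDt)), so D = M²/(4πt·(n_e·A·C_max)²).
n_e·A·C_max = 0.23 × 157 × 0.0287 = 1.036 kg/m.
D = 8.08²/(4π × 41.8 × 1.036²) = 0.116 m²/day.

0.116 m²/day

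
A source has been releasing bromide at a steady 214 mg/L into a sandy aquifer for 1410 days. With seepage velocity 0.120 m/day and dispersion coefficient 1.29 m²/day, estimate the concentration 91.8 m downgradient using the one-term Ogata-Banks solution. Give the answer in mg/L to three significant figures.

For a continuous step input, C/C₀ ≈ ½·erfc((x−vt)/(2√(Dt))).
vt = 0.120 × 1410 = 169.2 m and 2√(Dt) = 2√(1.29 × 1410) = 85.30 m.
Argument (x−vt)/(2√(Dt)) = (91.8 − 169.2)/85.30 = -0.9074; ½·erfc(-0.9074) = 0.9003.
C = 214 × 0.9003 = 193 mg/L.

193 mg/L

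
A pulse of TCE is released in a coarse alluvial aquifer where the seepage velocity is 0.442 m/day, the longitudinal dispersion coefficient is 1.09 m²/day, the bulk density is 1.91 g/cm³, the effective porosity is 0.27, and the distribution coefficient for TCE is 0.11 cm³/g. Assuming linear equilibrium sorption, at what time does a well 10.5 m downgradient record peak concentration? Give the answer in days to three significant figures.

33.5 days

Retardation factor R = 1 + ρ_b·K_d/n = 1 + 1.91 × 0.11/0.27 = 1.778.
Sorption retards both mechanisms: v_R = v/R = 0.2486 m/day, D_R = D/R = 0.6130 m²/day.
Peak time from v_R²t² + 2D_R t − x² = 0: t = (√(D_R² + v_R²x²) − D_R)/v_R².
√(D_R² + v_R²x²) = √(0.6130² + 0.2486² × 10.5²) = 2.681; v_R² = 0.06180.
t = (2.681 − 0.6130)/0.06180 = 33.5 days.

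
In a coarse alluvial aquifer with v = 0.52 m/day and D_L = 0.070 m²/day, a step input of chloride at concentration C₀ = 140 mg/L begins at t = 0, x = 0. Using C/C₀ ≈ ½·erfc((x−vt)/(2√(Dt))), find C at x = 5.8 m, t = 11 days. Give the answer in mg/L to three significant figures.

66.4 mg/L

For a continuous step input, C/C₀ ≈ ½·erfc((x−vt)/(2√(Dt))).
vt = 0.52 × 11 = 5.72 m and 2√(Dt) = 2√(0.070 × 11) = 1.755 m.
Argument (x−vt)/(2√(Dt)) = (5.8 − 5.72)/1.755 = 0.04558; ½·erfc(0.04558) = 0.4743.
C = 140 × 0.4743 = 66.4 mg/L.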